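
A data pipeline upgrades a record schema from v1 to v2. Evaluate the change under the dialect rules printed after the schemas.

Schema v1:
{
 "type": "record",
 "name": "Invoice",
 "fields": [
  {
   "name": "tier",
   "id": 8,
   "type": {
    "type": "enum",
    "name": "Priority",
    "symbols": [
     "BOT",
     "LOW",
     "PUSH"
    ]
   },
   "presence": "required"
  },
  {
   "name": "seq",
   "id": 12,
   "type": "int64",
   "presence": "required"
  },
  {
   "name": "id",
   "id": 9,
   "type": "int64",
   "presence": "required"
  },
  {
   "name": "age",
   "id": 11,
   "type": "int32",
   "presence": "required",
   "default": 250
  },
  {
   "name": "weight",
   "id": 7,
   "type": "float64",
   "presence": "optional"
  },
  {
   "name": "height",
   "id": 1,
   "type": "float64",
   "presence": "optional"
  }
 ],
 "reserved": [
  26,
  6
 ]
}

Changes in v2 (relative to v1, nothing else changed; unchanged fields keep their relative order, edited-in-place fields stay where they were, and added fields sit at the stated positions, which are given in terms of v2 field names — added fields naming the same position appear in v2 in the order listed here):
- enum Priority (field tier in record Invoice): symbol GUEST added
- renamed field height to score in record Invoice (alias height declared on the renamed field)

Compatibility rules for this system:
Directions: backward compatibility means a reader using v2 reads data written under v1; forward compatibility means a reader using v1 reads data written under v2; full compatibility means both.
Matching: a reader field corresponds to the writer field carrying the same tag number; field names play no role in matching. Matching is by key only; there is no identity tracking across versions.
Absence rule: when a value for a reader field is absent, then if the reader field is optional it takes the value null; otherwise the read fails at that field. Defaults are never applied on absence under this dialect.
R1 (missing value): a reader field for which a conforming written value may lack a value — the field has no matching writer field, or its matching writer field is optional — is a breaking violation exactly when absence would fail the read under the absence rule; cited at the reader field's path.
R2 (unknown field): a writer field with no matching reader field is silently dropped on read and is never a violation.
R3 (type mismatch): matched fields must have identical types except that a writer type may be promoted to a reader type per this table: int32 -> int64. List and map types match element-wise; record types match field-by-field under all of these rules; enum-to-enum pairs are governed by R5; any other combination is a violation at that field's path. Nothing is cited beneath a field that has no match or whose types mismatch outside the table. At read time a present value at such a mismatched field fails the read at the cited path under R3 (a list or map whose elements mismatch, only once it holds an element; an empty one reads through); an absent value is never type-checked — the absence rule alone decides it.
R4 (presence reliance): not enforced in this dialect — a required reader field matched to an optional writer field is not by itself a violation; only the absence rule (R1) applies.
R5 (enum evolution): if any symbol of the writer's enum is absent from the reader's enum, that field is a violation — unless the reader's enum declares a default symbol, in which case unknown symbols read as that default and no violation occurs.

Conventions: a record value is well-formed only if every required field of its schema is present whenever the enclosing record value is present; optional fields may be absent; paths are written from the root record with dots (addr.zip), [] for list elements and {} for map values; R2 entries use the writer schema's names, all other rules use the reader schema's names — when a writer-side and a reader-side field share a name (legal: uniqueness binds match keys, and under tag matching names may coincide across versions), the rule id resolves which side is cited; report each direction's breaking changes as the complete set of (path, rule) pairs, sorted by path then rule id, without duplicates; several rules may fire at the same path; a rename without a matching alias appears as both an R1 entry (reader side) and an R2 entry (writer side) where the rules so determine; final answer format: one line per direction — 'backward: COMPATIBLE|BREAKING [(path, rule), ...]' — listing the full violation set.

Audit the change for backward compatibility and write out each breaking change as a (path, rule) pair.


backward: COMPATIBLE []

each type pair in Invoice: writer, then reader
backward on Invoice — v2 reading data written by v1:
  tier: Priority -> Priority, writer required; from tier
  seq: int64 -> int64, writer required; from seq
  id: int64 -> int64, writer required; from id
  age: int32 -> int32, writer required; from age
  weight: float64 -> float64, writer optional; from weight
  score: float64 -> float64, writer optional; from height
  => no violations; backward on Invoice: COMPATIBLE
diffs on Invoice not affecting the asked answer:
  enum Priority (field tier in record Invoice): symbol GUEST added -> its effect on Invoice is confined to the forward direction, not asked
  renamed field height to score in record Invoice (alias height declared on the renamed field) -> no rule fires on it in Invoice's dialect; the asked verdict holds


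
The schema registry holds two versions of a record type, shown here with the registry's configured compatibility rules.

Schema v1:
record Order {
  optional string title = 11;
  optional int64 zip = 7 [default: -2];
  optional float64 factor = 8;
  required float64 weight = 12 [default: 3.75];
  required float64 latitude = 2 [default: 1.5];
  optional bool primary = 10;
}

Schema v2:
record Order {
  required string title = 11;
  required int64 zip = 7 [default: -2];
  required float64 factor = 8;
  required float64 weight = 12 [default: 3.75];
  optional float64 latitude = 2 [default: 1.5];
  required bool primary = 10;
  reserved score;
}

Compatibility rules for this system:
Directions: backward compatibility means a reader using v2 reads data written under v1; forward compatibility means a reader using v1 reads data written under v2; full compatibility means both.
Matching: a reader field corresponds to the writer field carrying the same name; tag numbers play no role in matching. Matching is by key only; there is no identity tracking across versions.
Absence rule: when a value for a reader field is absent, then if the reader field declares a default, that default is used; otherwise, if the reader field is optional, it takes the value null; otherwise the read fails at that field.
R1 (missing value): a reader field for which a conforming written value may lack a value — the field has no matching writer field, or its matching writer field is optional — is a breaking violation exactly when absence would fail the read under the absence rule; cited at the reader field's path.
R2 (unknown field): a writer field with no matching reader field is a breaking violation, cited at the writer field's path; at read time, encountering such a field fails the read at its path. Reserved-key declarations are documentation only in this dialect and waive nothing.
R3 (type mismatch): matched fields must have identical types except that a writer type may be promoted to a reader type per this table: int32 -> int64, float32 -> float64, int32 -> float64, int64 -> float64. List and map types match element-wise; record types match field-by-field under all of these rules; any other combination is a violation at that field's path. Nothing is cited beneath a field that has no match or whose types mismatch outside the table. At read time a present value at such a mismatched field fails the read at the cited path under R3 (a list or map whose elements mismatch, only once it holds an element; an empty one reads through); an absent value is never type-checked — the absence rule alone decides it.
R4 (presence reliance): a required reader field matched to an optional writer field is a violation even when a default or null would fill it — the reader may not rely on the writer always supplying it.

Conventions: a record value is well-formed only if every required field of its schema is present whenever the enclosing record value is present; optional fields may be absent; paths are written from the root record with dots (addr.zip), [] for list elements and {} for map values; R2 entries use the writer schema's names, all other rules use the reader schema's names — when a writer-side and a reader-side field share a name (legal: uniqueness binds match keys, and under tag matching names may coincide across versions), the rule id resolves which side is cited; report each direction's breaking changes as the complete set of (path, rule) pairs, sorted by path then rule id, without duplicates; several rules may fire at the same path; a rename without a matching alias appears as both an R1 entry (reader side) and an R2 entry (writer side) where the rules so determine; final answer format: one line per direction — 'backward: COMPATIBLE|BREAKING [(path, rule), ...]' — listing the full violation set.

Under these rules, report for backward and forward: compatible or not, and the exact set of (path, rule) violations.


backward: BREAKING [(factor, R1), (factor, R4), (primary, R1), (primary, R4), (title, R1), (title, R4), (zip, R4)]; forward: BREAKING [(latitude, R4)]

arrows below run writer -> reader for Order
checking backward for Order: reader v2 against writer v1:
  title: string -> string, writer optional; from title
  zip: int64 -> int64, writer optional; from zip
  factor: float64 -> float64, writer optional; from factor
  weight: float64 -> float64, writer required; from weight
  latitude: float64 -> float64, writer required; from latitude
  primary: bool -> bool, writer optional; from primary
  breaking: (factor, R1)
  breaking: (factor, R4)
  breaking: (primary, R1)
  breaking: (primary, R4)
  breaking: (title, R1)
  breaking: (title, R4)
  breaking: (zip, R4)
  => backward: BREAKING (7)
checking forward for Order: reader v1 against writer v2:
  title: string -> string, writer required; from title
  zip: int64 -> int64, writer required; from zip
  factor: float64 -> float64, writer required; from factor
  weight: float64 -> float64, writer required; from weight
  latitude: float64 -> float64, writer optional; from latitude
  primary: bool -> bool, writer required; from primary
  breaking: (latitude, R4)
  => forward: BREAKING (1)


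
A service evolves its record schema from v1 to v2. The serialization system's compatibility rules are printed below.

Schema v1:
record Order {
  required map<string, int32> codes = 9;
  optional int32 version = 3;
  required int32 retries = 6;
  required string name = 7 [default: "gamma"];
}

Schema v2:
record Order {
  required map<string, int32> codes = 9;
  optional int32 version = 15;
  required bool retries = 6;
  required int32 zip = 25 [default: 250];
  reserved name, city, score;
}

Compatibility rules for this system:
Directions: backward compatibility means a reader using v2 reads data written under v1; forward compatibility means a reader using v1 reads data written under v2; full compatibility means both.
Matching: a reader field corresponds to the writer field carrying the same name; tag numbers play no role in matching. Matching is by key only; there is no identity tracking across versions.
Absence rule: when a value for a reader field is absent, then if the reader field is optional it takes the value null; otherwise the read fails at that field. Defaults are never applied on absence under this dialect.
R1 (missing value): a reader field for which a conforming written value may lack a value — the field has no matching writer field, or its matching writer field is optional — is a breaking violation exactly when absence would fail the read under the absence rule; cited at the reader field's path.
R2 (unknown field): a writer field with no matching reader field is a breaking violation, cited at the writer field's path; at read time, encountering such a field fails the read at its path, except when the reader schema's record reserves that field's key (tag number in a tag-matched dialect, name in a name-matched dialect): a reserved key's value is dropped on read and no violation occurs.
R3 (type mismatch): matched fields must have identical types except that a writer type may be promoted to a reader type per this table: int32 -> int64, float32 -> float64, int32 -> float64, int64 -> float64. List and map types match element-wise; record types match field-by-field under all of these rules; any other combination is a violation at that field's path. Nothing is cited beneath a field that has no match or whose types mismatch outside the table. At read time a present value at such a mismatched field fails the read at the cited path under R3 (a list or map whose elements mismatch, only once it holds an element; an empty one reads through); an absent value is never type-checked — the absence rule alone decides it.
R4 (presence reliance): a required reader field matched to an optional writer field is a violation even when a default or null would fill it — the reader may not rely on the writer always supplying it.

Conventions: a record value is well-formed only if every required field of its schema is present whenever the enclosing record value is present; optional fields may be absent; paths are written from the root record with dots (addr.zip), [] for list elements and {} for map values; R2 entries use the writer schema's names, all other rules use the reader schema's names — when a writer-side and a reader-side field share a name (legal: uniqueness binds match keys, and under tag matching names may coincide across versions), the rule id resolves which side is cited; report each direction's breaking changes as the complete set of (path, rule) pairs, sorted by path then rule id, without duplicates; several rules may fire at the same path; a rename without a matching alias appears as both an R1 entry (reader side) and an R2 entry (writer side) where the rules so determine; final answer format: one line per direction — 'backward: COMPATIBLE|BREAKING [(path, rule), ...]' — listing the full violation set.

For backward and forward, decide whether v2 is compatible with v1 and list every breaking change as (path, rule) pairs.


the writer's type comes first in each Order pair
checking backward for Order: reader v2 against writer v1:
  map<string, int32> -> map<string, int32>, writer required: codes aligns to codes
  int32 -> int32, writer optional: version aligns to version
  int32 -> bool, writer required: retries aligns to retries
  zip has no writer counterpart
  writer name: unknown to reader
  R3 fires at retries
  R1 fires at zip
  => 2 violation(s): backward is BREAKING for Order
checking forward for Order: reader v1 against writer v2:
  map<string, int32> -> map<string, int32>, writer required: codes aligns to codes
  int32 -> int32, writer optional: version aligns to version
  bool -> int32, writer required: retries aligns to retries
  name has no writer counterpart
  writer zip: unknown to reader
  R1 fires at name
  R3 fires at retries
  R2 fires at zip
  => 3 violation(s): forward is BREAKING for Order

backward: BREAKING [(retries, R3), (zip, R1)]; forward: BREAKING [(name, R1), (retries, R3), (zip, R2)]


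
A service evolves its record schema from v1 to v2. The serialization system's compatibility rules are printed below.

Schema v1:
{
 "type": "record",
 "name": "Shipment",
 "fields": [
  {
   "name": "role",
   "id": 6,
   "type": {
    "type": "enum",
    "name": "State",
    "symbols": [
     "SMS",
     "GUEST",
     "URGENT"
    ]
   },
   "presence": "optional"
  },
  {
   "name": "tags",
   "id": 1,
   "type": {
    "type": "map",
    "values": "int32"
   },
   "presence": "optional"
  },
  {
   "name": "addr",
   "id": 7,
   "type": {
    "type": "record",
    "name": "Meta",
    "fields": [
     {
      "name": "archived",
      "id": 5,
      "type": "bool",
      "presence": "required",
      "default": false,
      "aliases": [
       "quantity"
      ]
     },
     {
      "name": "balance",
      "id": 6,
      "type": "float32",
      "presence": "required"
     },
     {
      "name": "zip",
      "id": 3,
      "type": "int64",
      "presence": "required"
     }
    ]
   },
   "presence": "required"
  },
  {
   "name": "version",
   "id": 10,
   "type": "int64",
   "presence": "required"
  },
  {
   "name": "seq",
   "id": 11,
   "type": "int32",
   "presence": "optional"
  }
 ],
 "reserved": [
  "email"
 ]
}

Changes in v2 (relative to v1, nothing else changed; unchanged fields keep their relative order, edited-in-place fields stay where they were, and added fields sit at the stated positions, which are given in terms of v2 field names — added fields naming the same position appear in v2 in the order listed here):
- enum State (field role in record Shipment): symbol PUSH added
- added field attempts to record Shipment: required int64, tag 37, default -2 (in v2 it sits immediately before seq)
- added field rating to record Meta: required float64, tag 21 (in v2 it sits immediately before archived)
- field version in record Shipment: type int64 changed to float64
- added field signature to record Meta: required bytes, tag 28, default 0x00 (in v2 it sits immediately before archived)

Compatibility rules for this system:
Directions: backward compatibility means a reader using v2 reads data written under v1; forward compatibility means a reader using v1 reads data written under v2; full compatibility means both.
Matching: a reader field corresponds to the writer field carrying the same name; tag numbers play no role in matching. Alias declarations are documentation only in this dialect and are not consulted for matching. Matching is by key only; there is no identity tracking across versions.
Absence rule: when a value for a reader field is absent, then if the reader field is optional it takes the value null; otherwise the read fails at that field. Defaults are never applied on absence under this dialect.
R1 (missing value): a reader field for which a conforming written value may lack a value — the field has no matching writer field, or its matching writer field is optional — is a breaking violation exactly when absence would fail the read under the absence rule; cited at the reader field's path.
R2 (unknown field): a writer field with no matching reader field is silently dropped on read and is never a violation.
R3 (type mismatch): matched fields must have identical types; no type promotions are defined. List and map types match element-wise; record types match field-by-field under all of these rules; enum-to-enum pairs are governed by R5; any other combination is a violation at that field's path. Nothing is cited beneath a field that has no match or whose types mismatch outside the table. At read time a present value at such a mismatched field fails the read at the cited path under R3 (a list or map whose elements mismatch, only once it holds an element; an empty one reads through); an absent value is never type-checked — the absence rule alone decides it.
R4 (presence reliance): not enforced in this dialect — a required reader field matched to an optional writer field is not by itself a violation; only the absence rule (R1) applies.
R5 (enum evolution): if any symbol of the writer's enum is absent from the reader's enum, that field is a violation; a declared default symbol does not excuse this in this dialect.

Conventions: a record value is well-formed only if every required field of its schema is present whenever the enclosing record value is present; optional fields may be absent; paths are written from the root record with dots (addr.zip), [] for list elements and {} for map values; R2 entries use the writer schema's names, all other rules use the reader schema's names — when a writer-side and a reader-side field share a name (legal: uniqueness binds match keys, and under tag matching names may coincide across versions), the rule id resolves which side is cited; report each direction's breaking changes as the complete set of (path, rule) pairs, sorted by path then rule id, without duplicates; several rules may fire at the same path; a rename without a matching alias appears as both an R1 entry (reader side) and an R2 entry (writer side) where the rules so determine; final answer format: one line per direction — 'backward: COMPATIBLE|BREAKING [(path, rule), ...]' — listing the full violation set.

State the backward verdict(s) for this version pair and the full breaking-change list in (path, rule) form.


arrows below run writer -> reader for Shipment
checking backward for Shipment: reader v2 against writer v1:
  role: paired with writer role (State -> State; writer optional)
  tags: paired with writer tags (map<string, int32> -> map<string, int32>; writer optional)
  addr: paired with writer addr (Meta -> Meta; writer required)
  version: paired with writer version (int64 -> float64; writer required)
  attempts has no writer counterpart
  seq: paired with writer seq (int32 -> int32; writer optional)
  addr.rating has no writer counterpart
  addr.signature has no writer counterpart
  addr.archived: paired with writer addr.archived (bool -> bool; writer required)
  addr.balance: paired with writer addr.balance (float32 -> float32; writer required)
  addr.zip: paired with writer addr.zip (int64 -> int64; writer required)
  R1 fires at addr.rating
  R1 fires at addr.signature
  R1 fires at attempts
  R3 fires at version
  => backward verdict for Shipment: BREAKING, 4 violation(s)
ruling out the remaining Shipment differences:
  enum State (field role in record Shipment): symbol PUSH added -> affects forward compatibility only, which is not asked

backward: BREAKING [(addr.rating, R1), (addr.signature, R1), (attempts, R1), (version, R3)]


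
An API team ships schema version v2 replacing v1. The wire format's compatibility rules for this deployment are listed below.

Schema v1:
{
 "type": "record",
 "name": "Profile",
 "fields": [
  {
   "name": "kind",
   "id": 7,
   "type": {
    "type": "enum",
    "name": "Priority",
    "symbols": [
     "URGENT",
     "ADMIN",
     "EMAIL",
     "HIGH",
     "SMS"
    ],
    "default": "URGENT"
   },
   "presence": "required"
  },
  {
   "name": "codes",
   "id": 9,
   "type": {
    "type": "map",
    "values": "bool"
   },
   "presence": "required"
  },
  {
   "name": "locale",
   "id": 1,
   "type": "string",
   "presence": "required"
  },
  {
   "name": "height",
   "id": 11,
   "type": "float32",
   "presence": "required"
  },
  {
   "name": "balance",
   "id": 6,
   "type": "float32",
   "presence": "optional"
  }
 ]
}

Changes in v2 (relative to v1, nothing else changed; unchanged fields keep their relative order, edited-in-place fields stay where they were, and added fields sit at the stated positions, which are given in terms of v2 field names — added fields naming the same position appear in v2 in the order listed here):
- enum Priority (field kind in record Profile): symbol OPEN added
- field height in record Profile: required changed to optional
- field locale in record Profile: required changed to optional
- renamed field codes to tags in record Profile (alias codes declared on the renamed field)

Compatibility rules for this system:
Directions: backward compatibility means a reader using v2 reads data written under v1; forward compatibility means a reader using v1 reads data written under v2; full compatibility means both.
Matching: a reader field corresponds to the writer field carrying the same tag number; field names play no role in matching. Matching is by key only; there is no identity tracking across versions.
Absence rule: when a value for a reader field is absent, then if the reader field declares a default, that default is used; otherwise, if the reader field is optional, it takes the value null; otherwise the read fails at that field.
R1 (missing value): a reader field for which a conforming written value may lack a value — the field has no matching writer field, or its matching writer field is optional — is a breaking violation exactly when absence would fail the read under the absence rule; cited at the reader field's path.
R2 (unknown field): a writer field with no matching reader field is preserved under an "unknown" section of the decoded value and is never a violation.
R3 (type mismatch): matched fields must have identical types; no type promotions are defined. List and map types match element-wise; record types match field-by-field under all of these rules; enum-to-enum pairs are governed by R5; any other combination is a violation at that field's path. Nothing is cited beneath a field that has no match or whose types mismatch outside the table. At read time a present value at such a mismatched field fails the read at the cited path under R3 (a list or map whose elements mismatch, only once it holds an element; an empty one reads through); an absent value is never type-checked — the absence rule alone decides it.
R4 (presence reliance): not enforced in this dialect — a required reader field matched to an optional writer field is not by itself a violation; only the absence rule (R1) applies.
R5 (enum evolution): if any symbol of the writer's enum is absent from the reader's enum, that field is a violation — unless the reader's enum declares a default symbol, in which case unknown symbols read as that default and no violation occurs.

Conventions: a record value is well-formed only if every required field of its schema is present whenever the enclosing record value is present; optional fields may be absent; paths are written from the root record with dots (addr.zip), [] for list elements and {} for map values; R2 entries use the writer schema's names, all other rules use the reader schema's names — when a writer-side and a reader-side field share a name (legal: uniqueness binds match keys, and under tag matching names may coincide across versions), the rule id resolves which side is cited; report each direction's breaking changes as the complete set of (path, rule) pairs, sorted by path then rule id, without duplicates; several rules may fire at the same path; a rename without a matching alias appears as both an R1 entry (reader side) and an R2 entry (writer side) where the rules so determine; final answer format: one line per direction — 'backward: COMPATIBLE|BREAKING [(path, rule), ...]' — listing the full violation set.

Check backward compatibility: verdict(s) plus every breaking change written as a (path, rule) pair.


backward: COMPATIBLE []

each type pair in Profile: writer, then reader
backward on Profile — v2 reading data written by v1:
  kind: paired with writer kind (Priority -> Priority; writer required)
  tags: paired with writer codes (map<string, bool> -> map<string, bool>; writer required)
  locale: paired with writer locale (string -> string; writer required)
  height: paired with writer height (float32 -> float32; writer required)
  balance: paired with writer balance (float32 -> float32; writer optional)
  => no violations; backward on Profile: COMPATIBLE
the other Profile changes do not affect what is asked:
  enum Priority (field kind in record Profile): symbol OPEN added -> no rule fires on it in Profile's dialect; the asked verdict holds
  field height in record Profile: required changed to optional -> its effect on Profile is confined to the forward direction, not asked
  field locale in record Profile: required changed to optional -> its effect on Profile is confined to the forward direction, not asked
  renamed field codes to tags in record Profile (alias codes declared on the renamed field) -> no rule fires on it in Profile's dialect; the asked verdict holds


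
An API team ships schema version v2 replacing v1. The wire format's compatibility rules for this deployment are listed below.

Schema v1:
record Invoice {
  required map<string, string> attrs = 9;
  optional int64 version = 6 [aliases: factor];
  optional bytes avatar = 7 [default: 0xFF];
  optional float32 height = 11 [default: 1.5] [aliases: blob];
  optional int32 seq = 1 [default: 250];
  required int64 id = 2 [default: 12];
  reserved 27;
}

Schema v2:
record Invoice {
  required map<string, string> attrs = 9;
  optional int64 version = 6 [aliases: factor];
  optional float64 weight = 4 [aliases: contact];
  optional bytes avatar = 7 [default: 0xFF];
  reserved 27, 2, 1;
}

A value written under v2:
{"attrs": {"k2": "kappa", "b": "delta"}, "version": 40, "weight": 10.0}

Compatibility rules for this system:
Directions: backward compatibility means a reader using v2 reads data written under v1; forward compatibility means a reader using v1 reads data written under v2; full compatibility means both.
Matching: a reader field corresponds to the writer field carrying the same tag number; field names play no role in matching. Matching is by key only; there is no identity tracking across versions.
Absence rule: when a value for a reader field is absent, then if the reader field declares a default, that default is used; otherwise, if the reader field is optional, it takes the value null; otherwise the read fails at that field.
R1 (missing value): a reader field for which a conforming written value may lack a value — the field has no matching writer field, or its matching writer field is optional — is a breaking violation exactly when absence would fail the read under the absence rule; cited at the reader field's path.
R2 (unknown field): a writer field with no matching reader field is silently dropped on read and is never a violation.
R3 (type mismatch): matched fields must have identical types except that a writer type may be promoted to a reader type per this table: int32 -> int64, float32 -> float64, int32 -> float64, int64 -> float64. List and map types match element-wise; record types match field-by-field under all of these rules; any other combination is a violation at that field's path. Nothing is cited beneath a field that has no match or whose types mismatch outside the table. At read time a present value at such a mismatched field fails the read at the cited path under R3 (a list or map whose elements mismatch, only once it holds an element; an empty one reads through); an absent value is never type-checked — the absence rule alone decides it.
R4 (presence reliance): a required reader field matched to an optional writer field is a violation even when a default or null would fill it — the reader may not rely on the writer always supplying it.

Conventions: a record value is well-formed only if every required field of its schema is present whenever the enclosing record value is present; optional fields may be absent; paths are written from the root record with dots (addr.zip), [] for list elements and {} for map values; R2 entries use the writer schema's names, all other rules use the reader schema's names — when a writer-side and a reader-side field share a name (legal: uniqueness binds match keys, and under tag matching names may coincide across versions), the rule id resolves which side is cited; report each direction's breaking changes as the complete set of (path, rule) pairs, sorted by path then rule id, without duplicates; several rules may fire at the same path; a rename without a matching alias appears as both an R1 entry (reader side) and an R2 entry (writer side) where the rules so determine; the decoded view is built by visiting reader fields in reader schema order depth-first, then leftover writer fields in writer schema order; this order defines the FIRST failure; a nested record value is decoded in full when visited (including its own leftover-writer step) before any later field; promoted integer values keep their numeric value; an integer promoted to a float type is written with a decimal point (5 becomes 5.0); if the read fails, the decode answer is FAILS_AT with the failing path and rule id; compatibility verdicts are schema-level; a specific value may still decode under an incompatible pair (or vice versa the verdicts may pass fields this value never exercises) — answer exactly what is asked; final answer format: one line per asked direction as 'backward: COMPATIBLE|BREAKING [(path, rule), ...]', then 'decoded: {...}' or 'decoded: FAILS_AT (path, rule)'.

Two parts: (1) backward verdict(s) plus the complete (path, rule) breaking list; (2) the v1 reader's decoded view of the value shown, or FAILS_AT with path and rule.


the writer's type comes first in each Invoice pair
backward analysis of Invoice with v2 as reader and v1 as writer:
  attrs: map<string, string> -> map<string, string>, writer required; from attrs
  version: int64 -> int64, writer optional; from version
  no writer field matches reader weight
  avatar: bytes -> bytes, writer optional; from avatar
  height (writer side), unknown to reader
  seq (writer side), unknown to reader
  id (writer side), unknown to reader
  => backward verdict for Invoice: COMPATIBLE, no violations
migrating the Invoice value to v1:
  attrs := {"k2": "kappa", "b": "delta"}
  version := 40
  avatar := 0xFF (missing; default applied)
  height := 1.5 (missing; default applied)
  seq := 250 (missing; default applied)
  id := 12 (missing; default applied)
  writer weight: no reader field; dropped
  => decoded: {"attrs": {"k2": "kappa", "b": "delta"}, "version": 40, "avatar": 0xFF, "height": 1.5, "seq": 250, "id": 12}
remaining Invoice differences; none change what is asked:
  removed field height from record Invoice -> triggers nothing under Invoice's printed rules — same verdict
  removed field id from record Invoice (its key 2 joins the reserved list) -> triggers nothing under Invoice's printed rules — same verdict
  removed field seq from record Invoice (its key 1 joins the reserved list) -> triggers nothing under Invoice's printed rules — same verdict
  added field weight to record Invoice: optional float64, tag 4 (in v2 it sits immediately before avatar) -> triggers nothing under Invoice's printed rules — same verdict

backward: COMPATIBLE []; decoded: {"attrs": {"k2": "kappa", "b": "delta"}, "version": 40, "avatar": 0xFF, "height": 1.5, "seq": 250, "id": 12}


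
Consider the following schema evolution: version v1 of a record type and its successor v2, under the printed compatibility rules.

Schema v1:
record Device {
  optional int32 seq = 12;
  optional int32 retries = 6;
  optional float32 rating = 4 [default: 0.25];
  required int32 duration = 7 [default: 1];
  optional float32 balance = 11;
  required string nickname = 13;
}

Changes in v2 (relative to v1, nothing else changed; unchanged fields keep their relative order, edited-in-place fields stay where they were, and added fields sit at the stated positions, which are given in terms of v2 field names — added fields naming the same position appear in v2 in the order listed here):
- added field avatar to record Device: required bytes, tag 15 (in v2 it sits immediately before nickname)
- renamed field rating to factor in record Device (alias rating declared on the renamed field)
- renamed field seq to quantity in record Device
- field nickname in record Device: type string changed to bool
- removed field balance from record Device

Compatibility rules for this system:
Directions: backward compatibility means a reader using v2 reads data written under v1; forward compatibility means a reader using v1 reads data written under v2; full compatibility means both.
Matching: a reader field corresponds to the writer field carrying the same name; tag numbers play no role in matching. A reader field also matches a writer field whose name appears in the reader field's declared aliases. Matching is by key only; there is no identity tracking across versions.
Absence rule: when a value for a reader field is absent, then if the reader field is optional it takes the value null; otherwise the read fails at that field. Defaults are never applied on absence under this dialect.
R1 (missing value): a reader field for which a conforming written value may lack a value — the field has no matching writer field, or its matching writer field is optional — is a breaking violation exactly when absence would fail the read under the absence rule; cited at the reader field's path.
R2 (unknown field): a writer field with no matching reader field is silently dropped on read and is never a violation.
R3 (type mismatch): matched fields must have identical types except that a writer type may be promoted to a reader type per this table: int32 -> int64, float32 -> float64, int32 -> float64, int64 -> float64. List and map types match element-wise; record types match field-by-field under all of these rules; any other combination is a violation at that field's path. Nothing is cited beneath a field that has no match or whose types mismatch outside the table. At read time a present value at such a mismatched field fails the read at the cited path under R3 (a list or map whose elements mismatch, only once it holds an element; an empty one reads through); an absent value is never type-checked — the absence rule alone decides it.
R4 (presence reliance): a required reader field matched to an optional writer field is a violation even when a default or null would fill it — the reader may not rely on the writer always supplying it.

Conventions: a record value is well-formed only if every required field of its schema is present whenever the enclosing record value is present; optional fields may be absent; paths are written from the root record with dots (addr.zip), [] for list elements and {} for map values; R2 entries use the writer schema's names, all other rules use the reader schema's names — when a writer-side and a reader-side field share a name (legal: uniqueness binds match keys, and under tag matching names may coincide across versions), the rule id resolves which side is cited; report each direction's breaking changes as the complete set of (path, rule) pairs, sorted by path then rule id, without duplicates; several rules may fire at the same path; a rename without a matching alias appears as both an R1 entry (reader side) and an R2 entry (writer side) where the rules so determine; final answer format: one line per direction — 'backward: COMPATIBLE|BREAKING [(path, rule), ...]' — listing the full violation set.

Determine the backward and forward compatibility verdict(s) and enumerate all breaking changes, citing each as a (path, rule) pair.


arrows below run writer -> reader for Device
backward on Device — v2 reading data written by v1:
  quantity: no writer-side match
  retries <- retries (int32 -> int32, writer optional)
  factor <- rating (float32 -> float32, writer optional)
  duration <- duration (int32 -> int32, writer required)
  avatar: no writer-side match
  nickname <- nickname (string -> bool, writer required)
  writer field seq has no reader counterpart
  writer field balance has no reader counterpart
  breaking: (avatar, R1)
  breaking: (nickname, R3)
  backward on Device therefore BREAKING (2)
forward on Device — v1 reading data written by v2:
  seq: no writer-side match
  retries <- retries (int32 -> int32, writer optional)
  rating: no writer-side match
  duration <- duration (int32 -> int32, writer required)
  balance: no writer-side match
  nickname <- nickname (bool -> string, writer required)
  writer field quantity has no reader counterpart
  writer field factor has no reader counterpart
  writer field avatar has no reader counterpart
  breaking: (nickname, R3)
  forward on Device therefore BREAKING (1)

backward: BREAKING [(avatar, R1), (nickname, R3)]; forward: BREAKING [(nickname, R3)]


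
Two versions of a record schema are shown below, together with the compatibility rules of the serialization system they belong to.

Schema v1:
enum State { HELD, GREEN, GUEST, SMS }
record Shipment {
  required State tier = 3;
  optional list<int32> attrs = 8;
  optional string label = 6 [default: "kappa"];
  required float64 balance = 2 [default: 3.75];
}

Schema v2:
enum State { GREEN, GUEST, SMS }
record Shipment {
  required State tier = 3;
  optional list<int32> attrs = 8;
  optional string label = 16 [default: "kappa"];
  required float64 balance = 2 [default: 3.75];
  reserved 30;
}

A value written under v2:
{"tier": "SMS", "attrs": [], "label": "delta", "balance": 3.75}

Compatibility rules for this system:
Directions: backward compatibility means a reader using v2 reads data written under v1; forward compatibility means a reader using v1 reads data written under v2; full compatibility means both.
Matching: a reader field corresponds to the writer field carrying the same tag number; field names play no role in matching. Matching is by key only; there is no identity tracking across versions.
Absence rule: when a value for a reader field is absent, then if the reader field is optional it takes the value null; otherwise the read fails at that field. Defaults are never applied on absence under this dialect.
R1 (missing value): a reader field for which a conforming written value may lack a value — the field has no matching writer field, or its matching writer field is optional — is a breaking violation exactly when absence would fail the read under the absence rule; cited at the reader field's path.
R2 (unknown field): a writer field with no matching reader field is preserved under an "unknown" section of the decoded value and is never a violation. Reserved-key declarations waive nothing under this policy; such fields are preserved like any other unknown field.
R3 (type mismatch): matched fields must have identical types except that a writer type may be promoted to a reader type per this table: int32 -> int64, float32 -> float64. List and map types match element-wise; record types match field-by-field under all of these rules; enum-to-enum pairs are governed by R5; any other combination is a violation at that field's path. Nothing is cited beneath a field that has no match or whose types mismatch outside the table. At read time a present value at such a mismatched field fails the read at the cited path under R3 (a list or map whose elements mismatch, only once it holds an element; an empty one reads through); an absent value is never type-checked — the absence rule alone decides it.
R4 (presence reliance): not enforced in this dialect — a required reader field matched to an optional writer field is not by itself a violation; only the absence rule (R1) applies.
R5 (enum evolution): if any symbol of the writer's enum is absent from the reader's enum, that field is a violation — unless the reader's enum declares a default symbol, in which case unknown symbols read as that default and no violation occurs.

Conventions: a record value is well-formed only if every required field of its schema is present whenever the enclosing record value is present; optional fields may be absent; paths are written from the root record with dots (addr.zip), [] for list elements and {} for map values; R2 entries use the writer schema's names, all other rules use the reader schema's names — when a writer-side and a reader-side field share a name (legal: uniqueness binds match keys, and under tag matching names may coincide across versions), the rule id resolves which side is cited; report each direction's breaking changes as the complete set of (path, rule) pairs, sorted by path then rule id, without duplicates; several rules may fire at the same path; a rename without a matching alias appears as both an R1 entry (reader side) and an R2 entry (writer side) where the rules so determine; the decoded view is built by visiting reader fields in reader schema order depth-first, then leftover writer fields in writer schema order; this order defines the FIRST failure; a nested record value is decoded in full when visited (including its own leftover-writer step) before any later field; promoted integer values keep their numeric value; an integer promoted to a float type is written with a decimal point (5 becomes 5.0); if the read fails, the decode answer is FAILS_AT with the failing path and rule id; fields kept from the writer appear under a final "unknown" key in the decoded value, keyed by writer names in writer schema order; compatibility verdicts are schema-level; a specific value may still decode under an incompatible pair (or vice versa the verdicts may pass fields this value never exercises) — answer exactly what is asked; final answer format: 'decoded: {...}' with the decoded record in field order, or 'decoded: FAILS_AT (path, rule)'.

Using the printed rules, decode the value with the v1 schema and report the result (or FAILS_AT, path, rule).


the writer's type comes first in each Shipment pair
migrating the Shipment value to v1:
  tier := "SMS"
  attrs := []
  label := null (not supplied -> null)
  balance := 3.75
  writer label: kept under "unknown"
  => decoded: {"tier": "SMS", "attrs": [], "label": null, "balance": 3.75, "unknown": {"label": "delta"}}
remaining Shipment differences; none change what is asked:
  enum State (field tier in record Shipment): symbol HELD removed -> matters for Shipment compatibility verdicts, not for this value's decode

decoded: {"tier": "SMS", "attrs": [], "label": null, "balance": 3.75, "unknown": {"label": "delta"}}
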